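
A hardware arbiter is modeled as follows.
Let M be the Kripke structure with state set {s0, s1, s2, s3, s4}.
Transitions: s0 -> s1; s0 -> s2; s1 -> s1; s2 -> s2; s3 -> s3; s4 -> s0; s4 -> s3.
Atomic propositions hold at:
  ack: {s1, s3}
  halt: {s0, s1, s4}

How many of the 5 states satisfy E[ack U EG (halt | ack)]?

4

Sat(halt | ack) = {s0, s1, s3, s4}
EG (halt | ack): greatest fixpoint, start Z0 = {s0, s1, s3, s4}, keep only states in Sat with some successor in Z. Already a fixed point.
Sat(EG (halt | ack)) = {s0, s1, s3, s4}
E[ack U EG (halt | ack)]: least fixpoint, start Z0 = Sat(EG (halt | ack)) = {s0, s1, s3, s4}, add states in Sat(ack) with some successor in Z. Already a fixed point.
Sat(E[ack U EG (halt | ack)]) = {s0, s1, s3, s4}
|Sat(E[ack U EG (halt | ack)])| = |{s0, s1, s3, s4}| = 4.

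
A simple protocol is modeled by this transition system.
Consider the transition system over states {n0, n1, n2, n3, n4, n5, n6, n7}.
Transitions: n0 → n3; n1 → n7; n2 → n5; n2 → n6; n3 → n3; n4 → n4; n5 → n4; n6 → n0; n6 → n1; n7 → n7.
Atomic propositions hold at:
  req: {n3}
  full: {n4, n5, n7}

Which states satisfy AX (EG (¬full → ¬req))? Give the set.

{n1, n2, n4, n5, n7}

Sat(¬full) = {n0, n1, n2, n3, n6}
Sat(¬req) = {n0, n1, n2, n4, n5, n6, n7}
Sat(¬full → ¬req) = {n0, n1, n2, n4, n5, n6, n7}
EG (¬full → ¬req): greatest fixpoint, start Z0 = {n0, n1, n2, n4, n5, n6, n7}, keep only states in Sat with some successor in Z. Z1 = {n1, n2, n4, n5, n6, n7}; fixed.
Sat(EG (¬full → ¬req)) = {n1, n2, n4, n5, n6, n7}
Sat(AX (EG (¬full → ¬req))) = {s : every successor in {n1, n2, n4, n5, n6, n7}} = {n1, n2, n4, n5, n7}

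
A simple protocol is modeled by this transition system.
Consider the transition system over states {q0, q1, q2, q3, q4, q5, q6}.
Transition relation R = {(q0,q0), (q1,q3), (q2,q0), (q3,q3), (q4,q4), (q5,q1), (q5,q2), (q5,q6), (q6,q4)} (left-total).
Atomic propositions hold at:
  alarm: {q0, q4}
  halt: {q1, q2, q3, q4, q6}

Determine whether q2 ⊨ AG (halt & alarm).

Sat(halt & alarm) = {q4}
AG (halt & alarm): greatest fixpoint, start Z0 = {q4}, keep only states in Sat with every successor in Z. Already a fixed point.
Sat(AG (halt & alarm)) = {q4}
q2 ∉ Sat(AG (halt & alarm)) = {q4}, so the formula does not hold at q2.

No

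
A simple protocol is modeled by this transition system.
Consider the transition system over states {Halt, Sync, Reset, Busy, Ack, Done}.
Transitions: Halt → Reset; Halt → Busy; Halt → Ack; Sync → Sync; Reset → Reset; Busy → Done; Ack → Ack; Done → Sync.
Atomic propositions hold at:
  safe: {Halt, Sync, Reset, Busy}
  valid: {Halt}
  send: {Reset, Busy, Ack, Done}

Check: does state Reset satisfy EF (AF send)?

Yes

AF send: least fixpoint, start Z0 = {Reset, Busy, Ack, Done}, add states with every successor in Z. Z1 = {Halt, Reset, Busy, Ack, Done}; fixed.
Sat(AF send) = {Halt, Reset, Busy, Ack, Done}
EF (AF send): least fixpoint, start Z0 = {Halt, Reset, Busy, Ack, Done}, add states with some successor in Z. Already a fixed point.
Sat(EF (AF send)) = {Halt, Reset, Busy, Ack, Done}
Reset ∈ Sat(EF (AF send)) = {Halt, Reset, Busy, Ack, Done}, so the formula holds at Reset.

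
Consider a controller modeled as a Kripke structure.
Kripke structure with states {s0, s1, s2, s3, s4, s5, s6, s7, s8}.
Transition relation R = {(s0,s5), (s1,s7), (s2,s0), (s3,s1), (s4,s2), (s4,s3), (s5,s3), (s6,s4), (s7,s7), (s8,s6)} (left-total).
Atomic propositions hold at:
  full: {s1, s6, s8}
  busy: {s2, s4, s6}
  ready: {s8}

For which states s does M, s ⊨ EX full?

{s3, s8}

Sat(EX full) = {s : some successor in {s1, s6, s8}} = {s3, s8}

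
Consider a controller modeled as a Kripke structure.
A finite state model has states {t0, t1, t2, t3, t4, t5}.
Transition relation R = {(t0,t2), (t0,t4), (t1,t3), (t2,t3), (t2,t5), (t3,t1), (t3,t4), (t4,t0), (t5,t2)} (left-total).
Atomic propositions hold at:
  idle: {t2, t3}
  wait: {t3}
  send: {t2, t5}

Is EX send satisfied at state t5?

Sat(EX send) = {s : some successor in {t2, t5}} = {t0, t2, t5}
t5 ∈ Sat(EX send) = {t0, t2, t5}, so the formula holds at t5.

Yes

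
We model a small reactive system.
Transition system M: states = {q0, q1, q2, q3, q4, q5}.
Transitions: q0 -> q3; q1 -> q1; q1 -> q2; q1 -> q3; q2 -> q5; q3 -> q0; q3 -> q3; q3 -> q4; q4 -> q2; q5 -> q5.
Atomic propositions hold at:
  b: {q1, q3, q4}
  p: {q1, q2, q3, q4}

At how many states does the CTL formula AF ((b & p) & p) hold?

Sat(b & p) = {q1, q3, q4}
Sat((b & p) & p) = {q1, q3, q4}
AF ((b & p) & p): least fixpoint, start Z0 = {q1, q3, q4}, add states with every successor in Z. Z1 = {q0, q1, q3, q4}; fixed.
Sat(AF ((b & p) & p)) = {q0, q1, q3, q4}
|Sat(AF ((b & p) & p))| = |{q0, q1, q3, q4}| = 4.

4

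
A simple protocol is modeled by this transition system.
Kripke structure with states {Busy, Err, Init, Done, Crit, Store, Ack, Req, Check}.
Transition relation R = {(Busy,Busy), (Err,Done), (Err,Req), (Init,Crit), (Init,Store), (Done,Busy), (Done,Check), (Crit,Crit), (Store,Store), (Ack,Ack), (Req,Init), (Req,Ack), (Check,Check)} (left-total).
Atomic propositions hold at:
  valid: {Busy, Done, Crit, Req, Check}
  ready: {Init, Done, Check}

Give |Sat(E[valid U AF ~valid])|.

5

Sat(~valid) = {Err, Init, Store, Ack}
AF ~valid: least fixpoint, start Z0 = {Err, Init, Store, Ack}, add states with every successor in Z. Z1 = {Err, Init, Store, Ack, Req}; fixed.
Sat(AF ~valid) = {Err, Init, Store, Ack, Req}
E[valid U AF ~valid]: least fixpoint, start Z0 = Sat(AF ~valid) = {Err, Init, Store, Ack, Req}, add states in Sat(valid) with some successor in Z. Already a fixed point.
Sat(E[valid U AF ~valid]) = {Err, Init, Store, Ack, Req}
|Sat(E[valid U AF ~valid])| = |{Err, Init, Store, Ack, Req}| = 5.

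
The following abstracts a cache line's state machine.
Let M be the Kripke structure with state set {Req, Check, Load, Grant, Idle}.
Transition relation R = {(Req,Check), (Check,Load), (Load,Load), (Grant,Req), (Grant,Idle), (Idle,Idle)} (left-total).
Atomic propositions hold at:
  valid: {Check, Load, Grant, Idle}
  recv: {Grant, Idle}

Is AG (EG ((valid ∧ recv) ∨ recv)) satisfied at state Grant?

Sat(valid ∧ recv) = {Grant, Idle}
Sat((valid ∧ recv) ∨ recv) = {Grant, Idle}
EG ((valid ∧ recv) ∨ recv): greatest fixpoint, start Z0 = {Grant, Idle}, keep only states in Sat with some successor in Z. Already a fixed point.
Sat(EG ((valid ∧ recv) ∨ recv)) = {Grant, Idle}
AG (EG ((valid ∧ recv) ∨ recv)): greatest fixpoint, start Z0 = {Grant, Idle}, keep only states in Sat with every successor in Z. Z1 = {Idle}; fixed.
Sat(AG (EG ((valid ∧ recv) ∨ recv))) = {Idle}
Grant ∉ Sat(AG (EG ((valid ∧ recv) ∨ recv))) = {Idle}, so the formula does not hold at Grant.

No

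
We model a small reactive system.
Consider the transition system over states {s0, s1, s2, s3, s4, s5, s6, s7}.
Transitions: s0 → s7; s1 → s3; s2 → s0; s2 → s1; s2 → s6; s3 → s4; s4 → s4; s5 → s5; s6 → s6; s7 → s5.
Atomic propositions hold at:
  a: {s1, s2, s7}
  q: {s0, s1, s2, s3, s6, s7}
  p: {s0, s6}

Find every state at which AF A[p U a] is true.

{s0, s1, s2, s7}

A[p U a]: least fixpoint, start Z0 = Sat(a) = {s1, s2, s7}, add states in Sat(p) with every successor in Z. Z1 = {s0, s1, s2, s7}; fixed.
Sat(A[p U a]) = {s0, s1, s2, s7}
AF A[p U a]: least fixpoint, start Z0 = {s0, s1, s2, s7}, add states with every successor in Z. Already a fixed point.
Sat(AF A[p U a]) = {s0, s1, s2, s7}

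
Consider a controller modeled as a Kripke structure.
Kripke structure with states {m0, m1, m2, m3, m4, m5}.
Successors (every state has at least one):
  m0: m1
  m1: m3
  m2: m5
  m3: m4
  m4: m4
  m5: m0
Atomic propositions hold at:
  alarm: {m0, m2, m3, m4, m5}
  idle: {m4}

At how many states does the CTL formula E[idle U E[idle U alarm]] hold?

5

E[idle U alarm]: least fixpoint, start Z0 = Sat(alarm) = {m0, m2, m3, m4, m5}, add states in Sat(idle) with some successor in Z. Already a fixed point.
Sat(E[idle U alarm]) = {m0, m2, m3, m4, m5}
E[idle U E[idle U alarm]]: least fixpoint, start Z0 = Sat(E[idle U alarm]) = {m0, m2, m3, m4, m5}, add states in Sat(idle) with some successor in Z. Already a fixed point.
Sat(E[idle U E[idle U alarm]]) = {m0, m2, m3, m4, m5}
|Sat(E[idle U E[idle U alarm]])| = |{m0, m2, m3, m4, m5}| = 5.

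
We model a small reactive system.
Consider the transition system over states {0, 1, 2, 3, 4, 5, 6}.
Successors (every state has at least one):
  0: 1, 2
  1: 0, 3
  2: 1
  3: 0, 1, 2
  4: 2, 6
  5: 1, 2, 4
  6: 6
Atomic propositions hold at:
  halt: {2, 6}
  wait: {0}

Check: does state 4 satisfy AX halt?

Yes

Sat(AX halt) = {s : every successor in {2, 6}} = {4, 6}
4 ∈ Sat(AX halt) = {4, 6}, so the formula holds at 4.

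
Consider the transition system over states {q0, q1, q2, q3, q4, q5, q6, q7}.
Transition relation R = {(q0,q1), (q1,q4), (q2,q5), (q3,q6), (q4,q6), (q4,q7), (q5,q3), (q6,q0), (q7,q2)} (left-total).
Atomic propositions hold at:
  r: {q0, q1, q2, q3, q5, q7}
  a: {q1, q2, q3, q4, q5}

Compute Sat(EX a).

{q0, q1, q2, q5, q7}

Sat(EX a) = {s : some successor in {q1, q2, q3, q4, q5}} = {q0, q1, q2, q5, q7}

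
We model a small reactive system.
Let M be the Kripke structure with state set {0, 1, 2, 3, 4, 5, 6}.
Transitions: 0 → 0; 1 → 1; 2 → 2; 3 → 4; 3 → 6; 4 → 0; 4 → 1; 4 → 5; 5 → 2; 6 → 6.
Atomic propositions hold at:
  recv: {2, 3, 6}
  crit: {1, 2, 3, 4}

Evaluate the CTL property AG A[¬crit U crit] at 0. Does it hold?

No

Sat(¬crit) = {0, 5, 6}
A[¬crit U crit]: least fixpoint, start Z0 = Sat(crit) = {1, 2, 3, 4}, add states in Sat(¬crit) with every successor in Z. Z1 = {1, 2, 3, 4, 5}; fixed.
Sat(A[¬crit U crit]) = {1, 2, 3, 4, 5}
AG A[¬crit U crit]: greatest fixpoint, start Z0 = {1, 2, 3, 4, 5}, keep only states in Sat with every successor in Z. Z1 = {1, 2, 5}; fixed.
Sat(AG A[¬crit U crit]) = {1, 2, 5}
0 ∉ Sat(AG A[¬crit U crit]) = {1, 2, 5}, so the formula does not hold at 0.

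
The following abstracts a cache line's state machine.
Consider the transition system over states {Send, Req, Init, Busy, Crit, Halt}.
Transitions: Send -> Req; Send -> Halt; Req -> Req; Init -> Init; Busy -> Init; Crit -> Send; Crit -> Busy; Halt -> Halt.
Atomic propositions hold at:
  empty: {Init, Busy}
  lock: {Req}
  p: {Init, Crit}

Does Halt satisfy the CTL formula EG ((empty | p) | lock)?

Sat(empty | p) = {Init, Busy, Crit}
Sat((empty | p) | lock) = {Req, Init, Busy, Crit}
EG ((empty | p) | lock): greatest fixpoint, start Z0 = {Req, Init, Busy, Crit}, keep only states in Sat with some successor in Z. Already a fixed point.
Sat(EG ((empty | p) | lock)) = {Req, Init, Busy, Crit}
Halt ∉ Sat(EG ((empty | p) | lock)) = {Req, Init, Busy, Crit}, so the formula does not hold at Halt.

No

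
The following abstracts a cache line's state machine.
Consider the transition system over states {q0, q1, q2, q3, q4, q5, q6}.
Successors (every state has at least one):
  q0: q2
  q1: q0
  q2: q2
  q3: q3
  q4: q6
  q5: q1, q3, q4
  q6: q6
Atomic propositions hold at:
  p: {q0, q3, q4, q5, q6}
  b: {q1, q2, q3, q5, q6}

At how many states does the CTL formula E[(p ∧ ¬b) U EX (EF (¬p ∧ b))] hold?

Sat(¬b) = {q0, q4}
Sat(p ∧ ¬b) = {q0, q4}
Sat(¬p) = {q1, q2}
Sat(¬p ∧ b) = {q1, q2}
EF (¬p ∧ b): least fixpoint, start Z0 = {q1, q2}, add states with some successor in Z. Z1 = {q0, q1, q2, q5}; fixed.
Sat(EF (¬p ∧ b)) = {q0, q1, q2, q5}
Sat(EX (EF (¬p ∧ b))) = {s : some successor in {q0, q1, q2, q5}} = {q0, q1, q2, q5}
E[(p ∧ ¬b) U EX (EF (¬p ∧ b))]: least fixpoint, start Z0 = Sat(EX (EF (¬p ∧ b))) = {q0, q1, q2, q5}, add states in Sat(p ∧ ¬b) with some successor in Z. Already a fixed point.
Sat(E[(p ∧ ¬b) U EX (EF (¬p ∧ b))]) = {q0, q1, q2, q5}
|Sat(E[(p ∧ ¬b) U EX (EF (¬p ∧ b))])| = |{q0, q1, q2, q5}| = 4.

4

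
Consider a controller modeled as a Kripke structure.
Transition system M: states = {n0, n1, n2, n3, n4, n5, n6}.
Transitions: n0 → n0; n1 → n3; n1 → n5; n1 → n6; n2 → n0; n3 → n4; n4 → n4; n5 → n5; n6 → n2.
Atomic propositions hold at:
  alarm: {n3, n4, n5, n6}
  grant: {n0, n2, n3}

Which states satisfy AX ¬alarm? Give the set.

{n0, n2, n6}

Sat(¬alarm) = {n0, n1, n2}
Sat(AX ¬alarm) = {s : every successor in {n0, n1, n2}} = {n0, n2, n6}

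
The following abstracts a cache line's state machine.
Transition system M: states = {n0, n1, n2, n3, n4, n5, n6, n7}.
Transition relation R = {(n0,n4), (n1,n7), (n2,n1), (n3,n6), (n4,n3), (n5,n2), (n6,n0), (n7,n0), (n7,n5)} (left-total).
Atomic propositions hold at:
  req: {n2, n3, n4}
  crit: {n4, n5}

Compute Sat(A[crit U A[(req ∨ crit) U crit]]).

{n4, n5}

Sat(req ∨ crit) = {n2, n3, n4, n5}
A[(req ∨ crit) U crit]: least fixpoint, start Z0 = Sat(crit) = {n4, n5}, add states in Sat(req ∨ crit) with every successor in Z. Already a fixed point.
Sat(A[(req ∨ crit) U crit]) = {n4, n5}
A[crit U A[(req ∨ crit) U crit]]: least fixpoint, start Z0 = Sat(A[(req ∨ crit) U crit]) = {n4, n5}, add states in Sat(crit) with every successor in Z. Already a fixed point.
Sat(A[crit U A[(req ∨ crit) U crit]]) = {n4, n5}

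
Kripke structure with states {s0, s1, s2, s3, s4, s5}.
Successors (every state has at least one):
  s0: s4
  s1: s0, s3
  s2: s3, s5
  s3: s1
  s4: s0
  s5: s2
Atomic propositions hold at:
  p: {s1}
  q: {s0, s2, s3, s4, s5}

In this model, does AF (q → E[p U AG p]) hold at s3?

Yes

AG p: greatest fixpoint, start Z0 = {s1}, keep only states in Sat with every successor in Z. Z1 = ∅; fixed.
Sat(AG p) = ∅
E[p U AG p]: least fixpoint, start Z0 = Sat(AG p) = ∅, add states in Sat(p) with some successor in Z. Already a fixed point.
Sat(E[p U AG p]) = ∅
Sat(q → E[p U AG p]) = {s1}
AF (q → E[p U AG p]): least fixpoint, start Z0 = {s1}, add states with every successor in Z. Z1 = {s1, s3}; fixed.
Sat(AF (q → E[p U AG p])) = {s1, s3}
s3 ∈ Sat(AF (q → E[p U AG p])) = {s1, s3}, so the formula holds at s3.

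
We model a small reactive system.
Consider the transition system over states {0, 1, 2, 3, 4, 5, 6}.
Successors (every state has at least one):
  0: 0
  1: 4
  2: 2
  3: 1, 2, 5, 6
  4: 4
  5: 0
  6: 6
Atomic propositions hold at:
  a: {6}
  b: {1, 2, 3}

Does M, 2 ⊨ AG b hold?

Yes

AG b: greatest fixpoint, start Z0 = {1, 2, 3}, keep only states in Sat with every successor in Z. Z1 = {2}; fixed.
Sat(AG b) = {2}
2 ∈ Sat(AG b) = {2}, so the formula holds at 2.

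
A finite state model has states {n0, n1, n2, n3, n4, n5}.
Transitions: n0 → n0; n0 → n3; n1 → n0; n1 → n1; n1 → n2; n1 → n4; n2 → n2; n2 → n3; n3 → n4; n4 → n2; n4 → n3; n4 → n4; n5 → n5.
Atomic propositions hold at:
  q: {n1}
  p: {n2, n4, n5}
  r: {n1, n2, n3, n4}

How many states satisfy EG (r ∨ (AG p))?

AG p: greatest fixpoint, start Z0 = {n2, n4, n5}, keep only states in Sat with every successor in Z. Z1 = {n5}; fixed.
Sat(AG p) = {n5}
Sat(r ∨ (AG p)) = {n1, n2, n3, n4, n5}
EG (r ∨ (AG p)): greatest fixpoint, start Z0 = {n1, n2, n3, n4, n5}, keep only states in Sat with some successor in Z. Already a fixed point.
Sat(EG (r ∨ (AG p))) = {n1, n2, n3, n4, n5}
|Sat(EG (r ∨ (AG p)))| = |{n1, n2, n3, n4, n5}| = 5.

5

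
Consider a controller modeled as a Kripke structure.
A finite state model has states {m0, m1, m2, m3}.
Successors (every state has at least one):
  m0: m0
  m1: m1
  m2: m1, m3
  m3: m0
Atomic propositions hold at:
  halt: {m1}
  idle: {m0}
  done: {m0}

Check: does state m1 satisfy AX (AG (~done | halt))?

Sat(~done) = {m1, m2, m3}
Sat(~done | halt) = {m1, m2, m3}
AG (~done | halt): greatest fixpoint, start Z0 = {m1, m2, m3}, keep only states in Sat with every successor in Z. Z1 = {m1, m2}; Z2 = {m1}; fixed.
Sat(AG (~done | halt)) = {m1}
Sat(AX (AG (~done | halt))) = {s : every successor in {m1}} = {m1}
m1 ∈ Sat(AX (AG (~done | halt))) = {m1}, so the formula holds at m1.

Yes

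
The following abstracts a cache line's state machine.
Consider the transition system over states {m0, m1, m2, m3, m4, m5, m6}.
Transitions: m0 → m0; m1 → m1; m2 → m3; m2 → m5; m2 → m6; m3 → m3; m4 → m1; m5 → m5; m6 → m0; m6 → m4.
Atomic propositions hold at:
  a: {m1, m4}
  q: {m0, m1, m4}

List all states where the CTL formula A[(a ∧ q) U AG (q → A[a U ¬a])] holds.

{m0, m3, m5}

Sat(a ∧ q) = {m1, m4}
Sat(¬a) = {m0, m2, m3, m5, m6}
A[a U ¬a]: least fixpoint, start Z0 = Sat(¬a) = {m0, m2, m3, m5, m6}, add states in Sat(a) with every successor in Z. Already a fixed point.
Sat(A[a U ¬a]) = {m0, m2, m3, m5, m6}
Sat(q → A[a U ¬a]) = {m0, m2, m3, m5, m6}
AG (q → A[a U ¬a]): greatest fixpoint, start Z0 = {m0, m2, m3, m5, m6}, keep only states in Sat with every successor in Z. Z1 = {m0, m2, m3, m5}; Z2 = {m0, m3, m5}; fixed.
Sat(AG (q → A[a U ¬a])) = {m0, m3, m5}
A[(a ∧ q) U AG (q → A[a U ¬a])]: least fixpoint, start Z0 = Sat(AG (q → A[a U ¬a])) = {m0, m3, m5}, add states in Sat(a ∧ q) with every successor in Z. Already a fixed point.
Sat(A[(a ∧ q) U AG (q → A[a U ¬a])]) = {m0, m3, m5}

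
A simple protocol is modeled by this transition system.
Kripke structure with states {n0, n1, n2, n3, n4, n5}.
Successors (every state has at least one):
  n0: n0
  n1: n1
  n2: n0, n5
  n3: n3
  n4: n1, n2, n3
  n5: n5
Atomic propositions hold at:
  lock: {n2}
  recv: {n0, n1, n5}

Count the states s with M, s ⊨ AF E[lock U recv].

E[lock U recv]: least fixpoint, start Z0 = Sat(recv) = {n0, n1, n5}, add states in Sat(lock) with some successor in Z. Z1 = {n0, n1, n2, n5}; fixed.
Sat(E[lock U recv]) = {n0, n1, n2, n5}
AF E[lock U recv]: least fixpoint, start Z0 = {n0, n1, n2, n5}, add states with every successor in Z. Already a fixed point.
Sat(AF E[lock U recv]) = {n0, n1, n2, n5}
|Sat(AF E[lock U recv])| = |{n0, n1, n2, n5}| = 4.

4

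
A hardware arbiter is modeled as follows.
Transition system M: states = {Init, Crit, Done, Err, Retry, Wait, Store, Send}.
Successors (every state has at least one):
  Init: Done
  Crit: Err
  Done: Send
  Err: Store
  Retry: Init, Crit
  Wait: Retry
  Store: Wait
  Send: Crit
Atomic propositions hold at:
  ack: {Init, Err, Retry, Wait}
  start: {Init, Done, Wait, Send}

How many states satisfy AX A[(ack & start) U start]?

Sat(ack & start) = {Init, Wait}
A[(ack & start) U start]: least fixpoint, start Z0 = Sat(start) = {Init, Done, Wait, Send}, add states in Sat(ack & start) with every successor in Z. Already a fixed point.
Sat(A[(ack & start) U start]) = {Init, Done, Wait, Send}
Sat(AX A[(ack & start) U start]) = {s : every successor in {Init, Done, Wait, Send}} = {Init, Done, Store}
|Sat(AX A[(ack & start) U start])| = |{Init, Done, Store}| = 3.

3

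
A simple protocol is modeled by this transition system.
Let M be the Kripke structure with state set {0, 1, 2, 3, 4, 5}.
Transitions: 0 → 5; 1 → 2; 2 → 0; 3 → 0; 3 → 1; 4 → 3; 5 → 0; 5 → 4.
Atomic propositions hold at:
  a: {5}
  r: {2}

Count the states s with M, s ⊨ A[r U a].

1

A[r U a]: least fixpoint, start Z0 = Sat(a) = {5}, add states in Sat(r) with every successor in Z. Already a fixed point.
Sat(A[r U a]) = {5}
|Sat(A[r U a])| = |{5}| = 1.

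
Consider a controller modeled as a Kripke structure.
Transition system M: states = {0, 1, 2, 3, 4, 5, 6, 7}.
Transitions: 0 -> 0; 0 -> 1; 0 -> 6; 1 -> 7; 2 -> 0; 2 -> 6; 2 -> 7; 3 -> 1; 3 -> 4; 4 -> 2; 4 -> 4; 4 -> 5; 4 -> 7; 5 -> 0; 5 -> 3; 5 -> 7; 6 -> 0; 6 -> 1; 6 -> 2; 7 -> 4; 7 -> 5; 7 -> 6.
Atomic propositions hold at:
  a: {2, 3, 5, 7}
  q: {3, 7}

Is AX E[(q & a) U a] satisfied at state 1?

Yes

Sat(q & a) = {3, 7}
E[(q & a) U a]: least fixpoint, start Z0 = Sat(a) = {2, 3, 5, 7}, add states in Sat(q & a) with some successor in Z. Already a fixed point.
Sat(E[(q & a) U a]) = {2, 3, 5, 7}
Sat(AX E[(q & a) U a]) = {s : every successor in {2, 3, 5, 7}} = {1}
1 ∈ Sat(AX E[(q & a) U a]) = {1}, so the formula holds at 1.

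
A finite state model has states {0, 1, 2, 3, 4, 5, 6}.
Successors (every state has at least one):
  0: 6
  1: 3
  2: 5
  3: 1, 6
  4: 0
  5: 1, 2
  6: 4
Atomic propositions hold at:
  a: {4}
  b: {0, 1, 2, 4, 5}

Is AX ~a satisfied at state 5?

Sat(~a) = {0, 1, 2, 3, 5, 6}
Sat(AX ~a) = {s : every successor in {0, 1, 2, 3, 5, 6}} = {0, 1, 2, 3, 4, 5}
5 ∈ Sat(AX ~a) = {0, 1, 2, 3, 4, 5}, so the formula holds at 5.

Yes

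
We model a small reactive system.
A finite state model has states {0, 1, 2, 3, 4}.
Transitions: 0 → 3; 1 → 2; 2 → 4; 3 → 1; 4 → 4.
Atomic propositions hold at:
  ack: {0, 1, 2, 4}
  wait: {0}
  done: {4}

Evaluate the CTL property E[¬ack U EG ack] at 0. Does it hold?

No

Sat(¬ack) = {3}
EG ack: greatest fixpoint, start Z0 = {0, 1, 2, 4}, keep only states in Sat with some successor in Z. Z1 = {1, 2, 4}; fixed.
Sat(EG ack) = {1, 2, 4}
E[¬ack U EG ack]: least fixpoint, start Z0 = Sat(EG ack) = {1, 2, 4}, add states in Sat(¬ack) with some successor in Z. Z1 = {1, 2, 3, 4}; fixed.
Sat(E[¬ack U EG ack]) = {1, 2, 3, 4}
0 ∉ Sat(E[¬ack U EG ack]) = {1, 2, 3, 4}, so the formula does not hold at 0.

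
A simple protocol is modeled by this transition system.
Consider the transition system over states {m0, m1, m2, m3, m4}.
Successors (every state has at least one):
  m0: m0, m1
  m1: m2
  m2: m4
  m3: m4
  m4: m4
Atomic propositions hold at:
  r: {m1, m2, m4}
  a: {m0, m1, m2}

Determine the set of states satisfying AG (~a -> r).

{m0, m1, m2, m4}

Sat(~a) = {m3, m4}
Sat(~a -> r) = {m0, m1, m2, m4}
AG (~a -> r): greatest fixpoint, start Z0 = {m0, m1, m2, m4}, keep only states in Sat with every successor in Z. Already a fixed point.
Sat(AG (~a -> r)) = {m0, m1, m2, m4}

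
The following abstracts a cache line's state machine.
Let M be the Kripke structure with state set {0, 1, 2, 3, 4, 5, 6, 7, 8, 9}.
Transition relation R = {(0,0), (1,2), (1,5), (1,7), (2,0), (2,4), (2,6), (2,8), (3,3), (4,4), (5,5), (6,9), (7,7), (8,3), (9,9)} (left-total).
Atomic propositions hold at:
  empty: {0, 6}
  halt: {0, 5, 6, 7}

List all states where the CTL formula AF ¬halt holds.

{1, 2, 3, 4, 6, 8, 9}

Sat(¬halt) = {1, 2, 3, 4, 8, 9}
AF ¬halt: least fixpoint, start Z0 = {1, 2, 3, 4, 8, 9}, add states with every successor in Z. Z1 = {1, 2, 3, 4, 6, 8, 9}; fixed.
Sat(AF ¬halt) = {1, 2, 3, 4, 6, 8, 9}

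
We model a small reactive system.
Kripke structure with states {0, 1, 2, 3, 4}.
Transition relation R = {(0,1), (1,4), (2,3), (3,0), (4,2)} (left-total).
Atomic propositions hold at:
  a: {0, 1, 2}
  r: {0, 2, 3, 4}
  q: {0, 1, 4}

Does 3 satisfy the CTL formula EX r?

Sat(EX r) = {s : some successor in {0, 2, 3, 4}} = {1, 2, 3, 4}
3 ∈ Sat(EX r) = {1, 2, 3, 4}, so the formula holds at 3.

Yes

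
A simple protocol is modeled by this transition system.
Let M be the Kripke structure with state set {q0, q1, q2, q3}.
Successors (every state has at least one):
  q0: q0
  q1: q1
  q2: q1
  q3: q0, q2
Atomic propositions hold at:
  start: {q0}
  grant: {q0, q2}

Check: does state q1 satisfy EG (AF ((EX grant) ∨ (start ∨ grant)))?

Sat(EX grant) = {s : some successor in {q0, q2}} = {q0, q3}
Sat(start ∨ grant) = {q0, q2}
Sat((EX grant) ∨ (start ∨ grant)) = {q0, q2, q3}
AF ((EX grant) ∨ (start ∨ grant)): least fixpoint, start Z0 = {q0, q2, q3}, add states with every successor in Z. Already a fixed point.
Sat(AF ((EX grant) ∨ (start ∨ grant))) = {q0, q2, q3}
EG (AF ((EX grant) ∨ (start ∨ grant))): greatest fixpoint, start Z0 = {q0, q2, q3}, keep only states in Sat with some successor in Z. Z1 = {q0, q3}; fixed.
Sat(EG (AF ((EX grant) ∨ (start ∨ grant)))) = {q0, q3}
q1 ∉ Sat(EG (AF ((EX grant) ∨ (start ∨ grant)))) = {q0, q3}, so the formula does not hold at q1.

No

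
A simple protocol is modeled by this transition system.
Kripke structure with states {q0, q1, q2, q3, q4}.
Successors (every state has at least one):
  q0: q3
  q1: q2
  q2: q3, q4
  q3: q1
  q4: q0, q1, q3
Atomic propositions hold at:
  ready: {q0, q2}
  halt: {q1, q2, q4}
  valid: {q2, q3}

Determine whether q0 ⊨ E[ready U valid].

Yes

E[ready U valid]: least fixpoint, start Z0 = Sat(valid) = {q2, q3}, add states in Sat(ready) with some successor in Z. Z1 = {q0, q2, q3}; fixed.
Sat(E[ready U valid]) = {q0, q2, q3}
q0 ∈ Sat(E[ready U valid]) = {q0, q2, q3}, so the formula holds at q0.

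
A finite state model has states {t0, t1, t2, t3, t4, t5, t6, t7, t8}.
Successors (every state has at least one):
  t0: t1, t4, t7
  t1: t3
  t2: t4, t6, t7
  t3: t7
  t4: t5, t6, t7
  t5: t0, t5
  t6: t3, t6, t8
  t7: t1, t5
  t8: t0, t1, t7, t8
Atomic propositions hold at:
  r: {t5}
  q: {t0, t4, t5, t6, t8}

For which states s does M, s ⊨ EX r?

Sat(EX r) = {s : some successor in {t5}} = {t4, t5, t7}

{t4, t5, t7}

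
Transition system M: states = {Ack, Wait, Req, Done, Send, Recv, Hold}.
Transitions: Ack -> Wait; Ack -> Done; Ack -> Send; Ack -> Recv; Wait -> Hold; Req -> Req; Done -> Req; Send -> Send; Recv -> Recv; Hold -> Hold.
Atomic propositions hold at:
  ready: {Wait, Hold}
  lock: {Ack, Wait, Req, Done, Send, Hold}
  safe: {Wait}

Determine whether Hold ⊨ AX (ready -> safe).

No

Sat(ready -> safe) = {Ack, Wait, Req, Done, Send, Recv}
Sat(AX (ready -> safe)) = {s : every successor in {Ack, Wait, Req, Done, Send, Recv}} = {Ack, Req, Done, Send, Recv}
Hold ∉ Sat(AX (ready -> safe)) = {Ack, Req, Done, Send, Recv}, so the formula does not hold at Hold.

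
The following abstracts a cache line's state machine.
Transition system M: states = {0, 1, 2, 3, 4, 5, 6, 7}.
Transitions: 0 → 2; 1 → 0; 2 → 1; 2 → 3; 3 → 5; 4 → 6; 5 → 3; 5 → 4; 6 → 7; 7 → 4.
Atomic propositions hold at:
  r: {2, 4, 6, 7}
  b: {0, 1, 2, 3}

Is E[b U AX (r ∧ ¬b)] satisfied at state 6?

Yes

Sat(¬b) = {4, 5, 6, 7}
Sat(r ∧ ¬b) = {4, 6, 7}
Sat(AX (r ∧ ¬b)) = {s : every successor in {4, 6, 7}} = {4, 6, 7}
E[b U AX (r ∧ ¬b)]: least fixpoint, start Z0 = Sat(AX (r ∧ ¬b)) = {4, 6, 7}, add states in Sat(b) with some successor in Z. Already a fixed point.
Sat(E[b U AX (r ∧ ¬b)]) = {4, 6, 7}
6 ∈ Sat(E[b U AX (r ∧ ¬b)]) = {4, 6, 7}, so the formula holds at 6.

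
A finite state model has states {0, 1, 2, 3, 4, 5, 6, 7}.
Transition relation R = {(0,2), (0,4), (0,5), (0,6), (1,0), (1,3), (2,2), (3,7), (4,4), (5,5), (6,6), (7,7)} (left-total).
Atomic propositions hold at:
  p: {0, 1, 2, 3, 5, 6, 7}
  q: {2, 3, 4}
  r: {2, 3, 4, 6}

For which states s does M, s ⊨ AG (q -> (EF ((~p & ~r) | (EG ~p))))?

{4, 5, 6, 7}

Sat(~p) = {4}
Sat(~r) = {0, 1, 5, 7}
Sat(~p & ~r) = ∅
EG ~p: greatest fixpoint, start Z0 = {4}, keep only states in Sat with some successor in Z. Already a fixed point.
Sat(EG ~p) = {4}
Sat((~p & ~r) | (EG ~p)) = {4}
EF ((~p & ~r) | (EG ~p)): least fixpoint, start Z0 = {4}, add states with some successor in Z. Z1 = {0, 4}; Z2 = {0, 1, 4}; fixed.
Sat(EF ((~p & ~r) | (EG ~p))) = {0, 1, 4}
Sat(q -> (EF ((~p & ~r) | (EG ~p)))) = {0, 1, 4, 5, 6, 7}
AG (q -> (EF ((~p & ~r) | (EG ~p)))): greatest fixpoint, start Z0 = {0, 1, 4, 5, 6, 7}, keep only states in Sat with every successor in Z. Z1 = {4, 5, 6, 7}; fixed.
Sat(AG (q -> (EF ((~p & ~r) | (EG ~p))))) = {4, 5, 6, 7}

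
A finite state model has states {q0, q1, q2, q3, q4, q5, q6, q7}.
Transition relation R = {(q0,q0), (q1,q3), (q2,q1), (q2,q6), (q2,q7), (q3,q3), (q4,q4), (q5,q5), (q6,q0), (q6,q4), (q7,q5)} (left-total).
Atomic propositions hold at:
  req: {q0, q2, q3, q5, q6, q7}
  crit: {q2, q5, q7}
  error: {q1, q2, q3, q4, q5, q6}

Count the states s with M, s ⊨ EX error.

7

Sat(EX error) = {s : some successor in {q1, q2, q3, q4, q5, q6}} = {q1, q2, q3, q4, q5, q6, q7}
|Sat(EX error)| = |{q1, q2, q3, q4, q5, q6, q7}| = 7.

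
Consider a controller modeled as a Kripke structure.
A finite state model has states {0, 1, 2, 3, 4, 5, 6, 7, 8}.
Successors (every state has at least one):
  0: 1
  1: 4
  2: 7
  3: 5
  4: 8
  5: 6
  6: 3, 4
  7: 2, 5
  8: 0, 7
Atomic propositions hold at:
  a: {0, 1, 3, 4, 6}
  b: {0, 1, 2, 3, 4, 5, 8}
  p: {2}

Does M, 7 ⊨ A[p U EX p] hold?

Sat(EX p) = {s : some successor in {2}} = {7}
A[p U EX p]: least fixpoint, start Z0 = Sat(EX p) = {7}, add states in Sat(p) with every successor in Z. Z1 = {2, 7}; fixed.
Sat(A[p U EX p]) = {2, 7}
7 ∈ Sat(A[p U EX p]) = {2, 7}, so the formula holds at 7.

Yes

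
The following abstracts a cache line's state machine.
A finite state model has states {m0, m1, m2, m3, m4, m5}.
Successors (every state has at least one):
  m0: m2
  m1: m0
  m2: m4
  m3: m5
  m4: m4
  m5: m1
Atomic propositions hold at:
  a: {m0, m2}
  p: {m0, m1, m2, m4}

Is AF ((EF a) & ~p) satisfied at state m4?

EF a: least fixpoint, start Z0 = {m0, m2}, add states with some successor in Z. Z1 = {m0, m1, m2}; Z2 = {m0, m1, m2, m5}; Z3 = {m0, m1, m2, m3, m5}; fixed.
Sat(EF a) = {m0, m1, m2, m3, m5}
Sat(~p) = {m3, m5}
Sat((EF a) & ~p) = {m3, m5}
AF ((EF a) & ~p): least fixpoint, start Z0 = {m3, m5}, add states with every successor in Z. Already a fixed point.
Sat(AF ((EF a) & ~p)) = {m3, m5}
m4 ∉ Sat(AF ((EF a) & ~p)) = {m3, m5}, so the formula does not hold at m4.

No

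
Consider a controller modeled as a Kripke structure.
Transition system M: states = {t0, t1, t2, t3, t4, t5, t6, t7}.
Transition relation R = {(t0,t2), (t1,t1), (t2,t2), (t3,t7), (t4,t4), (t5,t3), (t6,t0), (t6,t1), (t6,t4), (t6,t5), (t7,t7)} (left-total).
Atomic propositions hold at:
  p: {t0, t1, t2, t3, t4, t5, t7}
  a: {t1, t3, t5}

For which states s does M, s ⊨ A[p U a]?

{t1, t3, t5}

A[p U a]: least fixpoint, start Z0 = Sat(a) = {t1, t3, t5}, add states in Sat(p) with every successor in Z. Already a fixed point.
Sat(A[p U a]) = {t1, t3, t5}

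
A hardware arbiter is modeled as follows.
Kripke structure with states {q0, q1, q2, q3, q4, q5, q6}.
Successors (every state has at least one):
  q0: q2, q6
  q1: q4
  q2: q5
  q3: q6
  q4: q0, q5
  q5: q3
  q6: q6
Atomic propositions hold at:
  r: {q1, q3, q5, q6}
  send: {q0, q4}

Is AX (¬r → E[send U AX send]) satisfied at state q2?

Sat(¬r) = {q0, q2, q4}
Sat(AX send) = {s : every successor in {q0, q4}} = {q1}
E[send U AX send]: least fixpoint, start Z0 = Sat(AX send) = {q1}, add states in Sat(send) with some successor in Z. Already a fixed point.
Sat(E[send U AX send]) = {q1}
Sat(¬r → E[send U AX send]) = {q1, q3, q5, q6}
Sat(AX (¬r → E[send U AX send])) = {s : every successor in {q1, q3, q5, q6}} = {q2, q3, q5, q6}
q2 ∈ Sat(AX (¬r → E[send U AX send])) = {q2, q3, q5, q6}, so the formula holds at q2.

Yes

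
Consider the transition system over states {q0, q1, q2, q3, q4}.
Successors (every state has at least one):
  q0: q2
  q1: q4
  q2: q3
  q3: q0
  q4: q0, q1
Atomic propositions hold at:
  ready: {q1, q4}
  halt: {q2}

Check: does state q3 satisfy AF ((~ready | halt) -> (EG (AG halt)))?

Sat(~ready) = {q0, q2, q3}
Sat(~ready | halt) = {q0, q2, q3}
AG halt: greatest fixpoint, start Z0 = {q2}, keep only states in Sat with every successor in Z. Z1 = ∅; fixed.
Sat(AG halt) = ∅
EG (AG halt): greatest fixpoint, start Z0 = ∅, keep only states in Sat with some successor in Z. Already a fixed point.
Sat(EG (AG halt)) = ∅
Sat((~ready | halt) -> (EG (AG halt))) = {q1, q4}
AF ((~ready | halt) -> (EG (AG halt))): least fixpoint, start Z0 = {q1, q4}, add states with every successor in Z. Already a fixed point.
Sat(AF ((~ready | halt) -> (EG (AG halt)))) = {q1, q4}
q3 ∉ Sat(AF ((~ready | halt) -> (EG (AG halt)))) = {q1, q4}, so the formula does not hold at q3.

No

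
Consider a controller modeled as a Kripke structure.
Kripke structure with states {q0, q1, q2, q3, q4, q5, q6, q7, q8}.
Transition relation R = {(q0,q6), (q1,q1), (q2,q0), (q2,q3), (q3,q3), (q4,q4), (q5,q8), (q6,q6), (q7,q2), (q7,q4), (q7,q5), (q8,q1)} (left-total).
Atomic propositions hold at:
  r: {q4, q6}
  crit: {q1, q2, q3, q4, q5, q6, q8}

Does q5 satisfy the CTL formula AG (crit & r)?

Sat(crit & r) = {q4, q6}
AG (crit & r): greatest fixpoint, start Z0 = {q4, q6}, keep only states in Sat with every successor in Z. Already a fixed point.
Sat(AG (crit & r)) = {q4, q6}
q5 ∉ Sat(AG (crit & r)) = {q4, q6}, so the formula does not hold at q5.

No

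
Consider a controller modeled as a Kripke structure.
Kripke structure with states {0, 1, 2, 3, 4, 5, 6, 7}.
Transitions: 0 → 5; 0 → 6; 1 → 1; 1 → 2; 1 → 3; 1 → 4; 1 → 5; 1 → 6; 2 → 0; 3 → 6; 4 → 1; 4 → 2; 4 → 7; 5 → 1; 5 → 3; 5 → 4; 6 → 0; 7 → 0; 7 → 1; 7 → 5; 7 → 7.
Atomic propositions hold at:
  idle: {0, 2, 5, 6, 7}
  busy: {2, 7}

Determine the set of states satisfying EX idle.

Sat(EX idle) = {s : some successor in {0, 2, 5, 6, 7}} = {0, 1, 2, 3, 4, 6, 7}

{0, 1, 2, 3, 4, 6, 7}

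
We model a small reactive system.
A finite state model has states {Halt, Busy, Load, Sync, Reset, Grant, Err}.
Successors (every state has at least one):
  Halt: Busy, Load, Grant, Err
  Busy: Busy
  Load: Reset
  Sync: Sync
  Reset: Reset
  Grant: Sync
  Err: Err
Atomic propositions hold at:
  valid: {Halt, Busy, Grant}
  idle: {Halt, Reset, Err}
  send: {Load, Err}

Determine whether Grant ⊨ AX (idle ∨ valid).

Sat(idle ∨ valid) = {Halt, Busy, Reset, Grant, Err}
Sat(AX (idle ∨ valid)) = {s : every successor in {Halt, Busy, Reset, Grant, Err}} = {Busy, Load, Reset, Err}
Grant ∉ Sat(AX (idle ∨ valid)) = {Busy, Load, Reset, Err}, so the formula does not hold at Grant.

No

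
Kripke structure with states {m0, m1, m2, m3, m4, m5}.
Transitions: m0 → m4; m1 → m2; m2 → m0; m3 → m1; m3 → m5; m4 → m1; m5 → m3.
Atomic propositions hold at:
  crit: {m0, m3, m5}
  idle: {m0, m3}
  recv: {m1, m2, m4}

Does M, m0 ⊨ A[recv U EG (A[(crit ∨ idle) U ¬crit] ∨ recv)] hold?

Yes

Sat(crit ∨ idle) = {m0, m3, m5}
Sat(¬crit) = {m1, m2, m4}
A[(crit ∨ idle) U ¬crit]: least fixpoint, start Z0 = Sat(¬crit) = {m1, m2, m4}, add states in Sat(crit ∨ idle) with every successor in Z. Z1 = {m0, m1, m2, m4}; fixed.
Sat(A[(crit ∨ idle) U ¬crit]) = {m0, m1, m2, m4}
Sat(A[(crit ∨ idle) U ¬crit] ∨ recv) = {m0, m1, m2, m4}
EG (A[(crit ∨ idle) U ¬crit] ∨ recv): greatest fixpoint, start Z0 = {m0, m1, m2, m4}, keep only states in Sat with some successor in Z. Already a fixed point.
Sat(EG (A[(crit ∨ idle) U ¬crit] ∨ recv)) = {m0, m1, m2, m4}
A[recv U EG (A[(crit ∨ idle) U ¬crit] ∨ recv)]: least fixpoint, start Z0 = Sat(EG (A[(crit ∨ idle) U ¬crit] ∨ recv)) = {m0, m1, m2, m4}, add states in Sat(recv) with every successor in Z. Already a fixed point.
Sat(A[recv U EG (A[(crit ∨ idle) U ¬crit] ∨ recv)]) = {m0, m1, m2, m4}
m0 ∈ Sat(A[recv U EG (A[(crit ∨ idle) U ¬crit] ∨ recv)]) = {m0, m1, m2, m4}, so the formula holds at m0.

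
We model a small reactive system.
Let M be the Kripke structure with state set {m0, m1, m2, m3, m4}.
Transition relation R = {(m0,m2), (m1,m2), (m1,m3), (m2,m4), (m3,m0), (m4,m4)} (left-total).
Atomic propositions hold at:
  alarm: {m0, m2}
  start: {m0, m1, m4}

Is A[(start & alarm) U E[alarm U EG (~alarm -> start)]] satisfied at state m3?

No

Sat(start & alarm) = {m0}
Sat(~alarm) = {m1, m3, m4}
Sat(~alarm -> start) = {m0, m1, m2, m4}
EG (~alarm -> start): greatest fixpoint, start Z0 = {m0, m1, m2, m4}, keep only states in Sat with some successor in Z. Already a fixed point.
Sat(EG (~alarm -> start)) = {m0, m1, m2, m4}
E[alarm U EG (~alarm -> start)]: least fixpoint, start Z0 = Sat(EG (~alarm -> start)) = {m0, m1, m2, m4}, add states in Sat(alarm) with some successor in Z. Already a fixed point.
Sat(E[alarm U EG (~alarm -> start)]) = {m0, m1, m2, m4}
A[(start & alarm) U E[alarm U EG (~alarm -> start)]]: least fixpoint, start Z0 = Sat(E[alarm U EG (~alarm -> start)]) = {m0, m1, m2, m4}, add states in Sat(start & alarm) with every successor in Z. Already a fixed point.
Sat(A[(start & alarm) U E[alarm U EG (~alarm -> start)]]) = {m0, m1, m2, m4}
m3 ∉ Sat(A[(start & alarm) U E[alarm U EG (~alarm -> start)]]) = {m0, m1, m2, m4}, so the formula does not hold at m3.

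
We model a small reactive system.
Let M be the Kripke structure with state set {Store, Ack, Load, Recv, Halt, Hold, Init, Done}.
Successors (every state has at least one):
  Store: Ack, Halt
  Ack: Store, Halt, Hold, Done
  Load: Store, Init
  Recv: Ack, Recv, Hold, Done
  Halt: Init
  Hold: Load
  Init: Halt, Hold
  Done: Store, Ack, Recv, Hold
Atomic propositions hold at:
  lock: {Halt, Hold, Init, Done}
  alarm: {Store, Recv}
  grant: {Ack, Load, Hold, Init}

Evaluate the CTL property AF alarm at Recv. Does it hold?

Yes

AF alarm: least fixpoint, start Z0 = {Store, Recv}, add states with every successor in Z. Already a fixed point.
Sat(AF alarm) = {Store, Recv}
Recv ∈ Sat(AF alarm) = {Store, Recv}, so the formula holds at Recv.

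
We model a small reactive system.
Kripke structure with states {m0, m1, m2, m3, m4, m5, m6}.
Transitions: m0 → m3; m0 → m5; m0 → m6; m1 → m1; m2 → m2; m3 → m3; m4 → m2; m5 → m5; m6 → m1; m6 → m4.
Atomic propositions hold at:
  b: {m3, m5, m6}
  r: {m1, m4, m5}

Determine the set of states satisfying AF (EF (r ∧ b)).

{m0, m5}

Sat(r ∧ b) = {m5}
EF (r ∧ b): least fixpoint, start Z0 = {m5}, add states with some successor in Z. Z1 = {m0, m5}; fixed.
Sat(EF (r ∧ b)) = {m0, m5}
AF (EF (r ∧ b)): least fixpoint, start Z0 = {m0, m5}, add states with every successor in Z. Already a fixed point.
Sat(AF (EF (r ∧ b))) = {m0, m5}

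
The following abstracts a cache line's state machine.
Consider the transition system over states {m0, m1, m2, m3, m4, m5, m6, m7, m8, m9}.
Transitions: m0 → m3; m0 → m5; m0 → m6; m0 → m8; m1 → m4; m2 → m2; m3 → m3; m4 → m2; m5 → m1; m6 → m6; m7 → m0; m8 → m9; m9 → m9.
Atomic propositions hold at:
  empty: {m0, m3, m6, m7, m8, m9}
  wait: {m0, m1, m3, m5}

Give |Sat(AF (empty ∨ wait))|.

8

Sat(empty ∨ wait) = {m0, m1, m3, m5, m6, m7, m8, m9}
AF (empty ∨ wait): least fixpoint, start Z0 = {m0, m1, m3, m5, m6, m7, m8, m9}, add states with every successor in Z. Already a fixed point.
Sat(AF (empty ∨ wait)) = {m0, m1, m3, m5, m6, m7, m8, m9}
|Sat(AF (empty ∨ wait))| = |{m0, m1, m3, m5, m6, m7, m8, m9}| = 8.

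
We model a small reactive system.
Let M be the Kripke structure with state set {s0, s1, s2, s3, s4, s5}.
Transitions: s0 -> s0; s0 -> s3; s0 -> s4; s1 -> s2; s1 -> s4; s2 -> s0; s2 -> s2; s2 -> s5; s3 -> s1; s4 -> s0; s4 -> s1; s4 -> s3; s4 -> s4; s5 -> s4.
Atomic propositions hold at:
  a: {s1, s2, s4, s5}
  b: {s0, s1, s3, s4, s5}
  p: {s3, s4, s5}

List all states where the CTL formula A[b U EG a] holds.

{s1, s2, s3, s4, s5}

EG a: greatest fixpoint, start Z0 = {s1, s2, s4, s5}, keep only states in Sat with some successor in Z. Already a fixed point.
Sat(EG a) = {s1, s2, s4, s5}
A[b U EG a]: least fixpoint, start Z0 = Sat(EG a) = {s1, s2, s4, s5}, add states in Sat(b) with every successor in Z. Z1 = {s1, s2, s3, s4, s5}; fixed.
Sat(A[b U EG a]) = {s1, s2, s3, s4, s5}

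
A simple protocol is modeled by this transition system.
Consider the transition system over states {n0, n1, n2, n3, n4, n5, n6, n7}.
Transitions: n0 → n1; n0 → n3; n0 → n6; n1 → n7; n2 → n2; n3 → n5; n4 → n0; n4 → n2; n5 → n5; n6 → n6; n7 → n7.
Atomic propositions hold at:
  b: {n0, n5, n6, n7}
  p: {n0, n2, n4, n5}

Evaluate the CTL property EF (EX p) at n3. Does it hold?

Sat(EX p) = {s : some successor in {n0, n2, n4, n5}} = {n2, n3, n4, n5}
EF (EX p): least fixpoint, start Z0 = {n2, n3, n4, n5}, add states with some successor in Z. Z1 = {n0, n2, n3, n4, n5}; fixed.
Sat(EF (EX p)) = {n0, n2, n3, n4, n5}
n3 ∈ Sat(EF (EX p)) = {n0, n2, n3, n4, n5}, so the formula holds at n3.

Yes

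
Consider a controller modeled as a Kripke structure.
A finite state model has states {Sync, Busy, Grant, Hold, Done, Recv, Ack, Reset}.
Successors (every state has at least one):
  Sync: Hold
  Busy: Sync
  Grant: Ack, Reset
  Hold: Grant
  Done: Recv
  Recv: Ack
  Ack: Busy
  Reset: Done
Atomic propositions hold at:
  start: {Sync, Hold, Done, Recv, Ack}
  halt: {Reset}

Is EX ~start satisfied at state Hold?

Sat(~start) = {Busy, Grant, Reset}
Sat(EX ~start) = {s : some successor in {Busy, Grant, Reset}} = {Grant, Hold, Ack}
Hold ∈ Sat(EX ~start) = {Grant, Hold, Ack}, so the formula holds at Hold.

Yes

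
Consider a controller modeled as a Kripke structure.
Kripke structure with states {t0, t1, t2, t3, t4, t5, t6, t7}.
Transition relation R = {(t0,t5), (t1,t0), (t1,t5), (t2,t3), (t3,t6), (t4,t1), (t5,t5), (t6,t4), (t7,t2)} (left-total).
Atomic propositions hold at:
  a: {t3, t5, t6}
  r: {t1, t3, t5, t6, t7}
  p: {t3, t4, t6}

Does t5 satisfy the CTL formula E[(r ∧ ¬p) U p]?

No

Sat(¬p) = {t0, t1, t2, t5, t7}
Sat(r ∧ ¬p) = {t1, t5, t7}
E[(r ∧ ¬p) U p]: least fixpoint, start Z0 = Sat(p) = {t3, t4, t6}, add states in Sat(r ∧ ¬p) with some successor in Z. Already a fixed point.
Sat(E[(r ∧ ¬p) U p]) = {t3, t4, t6}
t5 ∉ Sat(E[(r ∧ ¬p) U p]) = {t3, t4, t6}, so the formula does not hold at t5.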